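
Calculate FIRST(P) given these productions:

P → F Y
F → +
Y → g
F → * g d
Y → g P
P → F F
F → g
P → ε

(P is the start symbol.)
{ '*', '+', 'g', ε }

To compute FIRST(P), examine every production with P on the left-hand side, reading each right-hand side left to right until a non-nullable symbol is reached.

FIRST sets of the other non-terminals involved (by the same procedure, iterated to a fixed point):
  FIRST(F) = { '*', '+', 'g' }

From P → F Y:
  - F is a non-terminal: add FIRST(F) \ {ε} = { '*', '+', 'g' }
    F is not nullable, so stop
From P → F F:
  - F is a non-terminal: add FIRST(F) \ {ε} = { '*', '+', 'g' }
    F is not nullable, so stop
From P → ε:
  - ε-production, so ε ∈ FIRST(P)

Collecting: FIRST(P) = { '*', '+', 'g', ε }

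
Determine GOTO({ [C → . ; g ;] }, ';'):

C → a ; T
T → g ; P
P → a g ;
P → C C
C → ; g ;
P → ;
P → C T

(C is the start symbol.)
{ [C → ; . g ;] }

GOTO(I, ';') = CLOSURE({ [A → αX.β] : [A → α.Xβ] ∈ I, X = ';' })

Items with dot before ';', with the dot advanced:
  [C → . ; g ;] → [C → ; . g ;]
Closure adds nothing (no advanced item has the dot before a non-terminal).

GOTO = { [C → ; . g ;] }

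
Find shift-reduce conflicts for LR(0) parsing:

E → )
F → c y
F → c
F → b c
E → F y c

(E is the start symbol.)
Yes — I5: [F → c .] vs [F → c . y]

A shift-reduce conflict occurs when an LR(0) state has both:
  - a complete (reduce) item [A → α .] (dot at the end), and
  - a shift item [B → β . c γ] (dot before a terminal).

Augment with E' → E and build the canonical LR(0) collection (I0 = CLOSURE({[E' → . E]}), then GOTO on every symbol after a dot until no new states appear). It has 10 states:
  I0: { [E → . )], [E → . F y c], [E' → . E], [F → . b c], [F → . c y], [F → . c] }  — shift
  I1: { [E → ) .] }  — reduce
  I2: { [E' → E .] }  — accept
  I3: { [E → F . y c] }  — shift
  I4: { [F → b . c] }  — shift
  I5: { [F → c . y], [F → c .] }  — shift, reduce
  I6: { [F → c y .] }  — reduce
  I7: { [F → b c .] }  — reduce
  I8: { [E → F y . c] }  — shift
  I9: { [E → F y c .] }  — reduce

I5 contains reduce item [F → c .] and shift item [F → c . y] — shift-reduce conflict.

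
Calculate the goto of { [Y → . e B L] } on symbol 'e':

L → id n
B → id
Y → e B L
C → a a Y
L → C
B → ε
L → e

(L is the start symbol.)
GOTO(I, 'e') = CLOSURE({ [A → αX.β] : [A → α.Xβ] ∈ I, X = 'e' })

Items with dot before 'e', with the dot advanced:
  [Y → . e B L] → [Y → e . B L]
Closure of the advanced items:
  [Y → e . B L] has the dot before B: add [B → . id], [B → .]

GOTO = { [B → . id], [B → .], [Y → e . B L] }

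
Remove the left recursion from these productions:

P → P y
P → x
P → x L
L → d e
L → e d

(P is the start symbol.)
P → x P'
P → x L P'
P' → y P'
P' → ε
L → d e
L → e d

P is directly left-recursive. The standard transformation for
  A → A α₁ | ... | A α_m | β₁ | ... | β_n
is
  A  → β₁ A' | ... | β_n A'
  A' → α₁ A' | ... | α_m A' | ε

P → x becomes P → x P'
P → x L becomes P → x L P'
P → P y becomes P' → y P'
Add P' → ε

Productions for other non-terminals are unchanged:
  L → d e
  L → e d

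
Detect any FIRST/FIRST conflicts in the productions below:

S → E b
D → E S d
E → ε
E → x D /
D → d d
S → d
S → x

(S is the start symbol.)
FIRST sets of the non-terminals at (or reachable through a nullable prefix from) the front of some alternative:
  FIRST(E) = { 'x', ε }
  FIRST(S) = { 'b', 'd', 'x' }

Productions for S:
  S → E b: FIRST = { 'b', 'x' }
  S → d: FIRST = { 'd' }
  S → x: FIRST = { 'x' }
Productions for D:
  D → E S d: FIRST = { 'b', 'd', 'x' }
  D → d d: FIRST = { 'd' }
Productions for E:
  E → ε: FIRST = { ε }
  E → x D /: FIRST = { 'x' }

Conflict for S: S → E b and S → x
  Overlap: { 'x' }
Conflict for D: D → E S d and D → d d
  Overlap: { 'd' }

Answer: Yes. S → E b / S → x on { 'x' }; D → E S d / D → d d on { 'd' }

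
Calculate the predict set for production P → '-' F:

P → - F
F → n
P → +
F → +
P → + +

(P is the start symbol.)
{ '-' }

PREDICT(P → '-' F) = (FIRST(RHS) \ {ε}) ∪ (FOLLOW(P) if ε ∈ FIRST(RHS), i.e. RHS ⇒* ε)
FIRST('-' F) = { '-' }
ε ∉ FIRST('-' F), so FOLLOW(P) is not added.
PREDICT(P → '-' F) = { '-' }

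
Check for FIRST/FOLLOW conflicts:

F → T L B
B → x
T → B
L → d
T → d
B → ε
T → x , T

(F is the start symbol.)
A FIRST/FOLLOW conflict occurs when a non-terminal N has a nullable alternative N → β (β ⇒* ε) and another alternative N → α with FIRST(α) ∩ FOLLOW(N) ≠ ∅: on such a lookahead the parser cannot decide between expanding α and letting N vanish via β.

Nullable non-terminals: B, T.
FIRST sets used below: FIRST(B) = { 'x', ε }

B: nullable alternative(s) B → ε; FOLLOW(B) = { $, 'd' }
  B → x: FIRST \ {ε} = { 'x' } — disjoint from FOLLOW(B)
  B → ε: FIRST \ {ε} = { } — this is the only nullable alternative, skip

T: nullable alternative(s) T → B; FOLLOW(T) = { 'd' }
  T → B: FIRST \ {ε} = { 'x' } — this is the only nullable alternative, skip
  T → d: FIRST \ {ε} = { 'd' } — overlaps FOLLOW(T) on { 'd' }: CONFLICT
  T → x , T: FIRST \ {ε} = { 'x' } — disjoint from FOLLOW(T)

F, L have no nullable alternative, so no FIRST/FOLLOW check is needed there.

So the grammar has 1 FIRST/FOLLOW conflict (marked CONFLICT above).

Answer: Yes. T → d with FOLLOW(T) on { 'd' }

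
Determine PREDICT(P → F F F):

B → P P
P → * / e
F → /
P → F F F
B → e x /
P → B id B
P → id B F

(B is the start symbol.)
{ '/' }

PREDICT(P → F F F) = (FIRST(RHS) \ {ε}) ∪ (FOLLOW(P) if ε ∈ FIRST(RHS), i.e. RHS ⇒* ε)
FIRST(F) = { '/' }
FIRST(F F F) = { '/' }
ε ∉ FIRST(F F F), so FOLLOW(P) is not added.
PREDICT(P → F F F) = { '/' }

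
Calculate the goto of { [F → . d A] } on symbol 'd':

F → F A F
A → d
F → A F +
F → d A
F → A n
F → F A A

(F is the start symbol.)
GOTO(I, 'd') = CLOSURE({ [A → αX.β] : [A → α.Xβ] ∈ I, X = 'd' })

Items with dot before 'd', with the dot advanced:
  [F → . d A] → [F → d . A]
Closure of the advanced items:
  [F → d . A] has the dot before A: add [A → . d]

GOTO = { [A → . d], [F → d . A] }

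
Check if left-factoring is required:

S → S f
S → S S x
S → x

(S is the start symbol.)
Yes, S has productions with common prefix 'S'

Left-factoring is needed when two productions for the same non-terminal
share a common prefix on the right-hand side.

Productions for S:
  S → S f
  S → S S x
  S → x

Found common prefix 'S' in productions for S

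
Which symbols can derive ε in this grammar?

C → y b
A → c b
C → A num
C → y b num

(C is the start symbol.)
None

A non-terminal is nullable if it can derive ε (the empty string): either it has an ε-production, or it has a production whose right-hand side consists entirely of nullable non-terminals.

There are no ε-productions, so no non-terminal can derive ε.
No non-terminals are nullable.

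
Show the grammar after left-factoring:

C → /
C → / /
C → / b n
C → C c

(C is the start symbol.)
C → / C'
C' → ε
C' → /
C' → b n
C → C c

Left-factoring transforms A → αβ₁ | αβ₂ into A → αA' and A' → β₁ | β₂
(α is the longest common prefix among the alternatives). Repeat until
no nonterminal has two alternatives with a common prefix.

Round 1: C has alternatives sharing prefix '/'. Introduce C': C → / C'
  Add: C' → ε
  Add: C' → /
  Add: C' → b n

No remaining common prefixes — done.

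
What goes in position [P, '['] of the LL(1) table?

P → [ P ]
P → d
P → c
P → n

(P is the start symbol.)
P → [ P ]

To find M[P, '['], we find productions for P where '[' is in the predict set (PREDICT(N → α) = (FIRST(α) \ {ε}) ∪ (FOLLOW(N) if α ⇒* ε)).

P → [ P ]: PREDICT = { '[' }
  '[' is in predict set, so this production goes in M[P, '[']
P → d: PREDICT = { 'd' }
P → c: PREDICT = { 'c' }
P → n: PREDICT = { 'n' }

M[P, '['] = P → [ P ]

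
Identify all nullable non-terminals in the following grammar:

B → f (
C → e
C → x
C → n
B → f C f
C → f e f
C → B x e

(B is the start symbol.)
There are no ε-productions, so no non-terminal can derive ε.
No non-terminals are nullable.

Answer: None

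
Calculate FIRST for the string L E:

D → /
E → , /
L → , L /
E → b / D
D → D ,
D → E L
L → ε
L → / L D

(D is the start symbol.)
FIRST sets of the non-terminals involved (from the grammar, by fixed-point iteration):
  FIRST(L) = { ',', '/', ε }
  FIRST(E) = { ',', 'b' }

To compute FIRST(L E), process the symbols left to right:
Symbol L is a non-terminal. Add FIRST(L) \ {ε} = { ',', '/' }
L is nullable (ε ∈ FIRST(L)), continue to the next symbol.
Symbol E is a non-terminal. Add FIRST(E) \ {ε} = { ',', 'b' }
E is not nullable (ε ∉ FIRST(E)), so stop here.
FIRST(L E) = { ',', '/', 'b' }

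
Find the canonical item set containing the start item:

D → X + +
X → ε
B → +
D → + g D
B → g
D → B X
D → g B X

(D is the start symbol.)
{ [B → . +], [B → . g], [D → . + g D], [D → . B X], [D → . X + +], [D → . g B X], [D' → . D], [X → .] }

First, augment the grammar with D' → D
I₀ = CLOSURE({ [D' → . D] }):
  [D' → . D] has the dot before D: add [D → . X + +], [D → . + g D], [D → . B X], [D → . g B X]
  [D → . X + +] has the dot before X: add [X → .]
  [D → . B X] has the dot before B: add [B → . +], [B → . g]
No further items can be added.

I₀ = { [B → . +], [B → . g], [D → . + g D], [D → . B X], [D → . X + +], [D → . g B X], [D' → . D], [X → .] }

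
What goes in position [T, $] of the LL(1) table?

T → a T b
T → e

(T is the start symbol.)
Empty (error entry)

To find M[T, $], we find productions for T where $ is in the predict set (PREDICT(N → α) = (FIRST(α) \ {ε}) ∪ (FOLLOW(N) if α ⇒* ε)).

T → a T b: PREDICT = { 'a' }
T → e: PREDICT = { 'e' }

M[T, $] is empty (no production applies)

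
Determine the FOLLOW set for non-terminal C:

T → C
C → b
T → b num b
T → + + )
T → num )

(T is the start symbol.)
{ $ }

In T → C: C is at the end, add FOLLOW(T)

The FOLLOW sets referred to above (computed the same way, to a fixed point):
  FOLLOW(T) = { $ }

Taking the union: FOLLOW(C) = { $ }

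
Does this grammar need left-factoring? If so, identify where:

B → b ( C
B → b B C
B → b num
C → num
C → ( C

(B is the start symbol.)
Left-factoring is needed when two productions for the same non-terminal
share a common prefix on the right-hand side.

Productions for B:
  B → b ( C
  B → b B C
  B → b num
Productions for C:
  C → num
  C → ( C

Found common prefix 'b' in productions for B

Answer: Yes, B has productions with common prefix 'b'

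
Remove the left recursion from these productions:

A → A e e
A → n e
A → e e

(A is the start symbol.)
A is directly left-recursive. The standard transformation for
  A → A α₁ | ... | A α_m | β₁ | ... | β_n
is
  A  → β₁ A' | ... | β_n A'
  A' → α₁ A' | ... | α_m A' | ε

A → n e becomes A → n e A'
A → e e becomes A → e e A'
A → A e e becomes A' → e e A'
Add A' → ε

Resulting grammar:
A → n e A'
A → e e A'
A' → e e A'
A' → ε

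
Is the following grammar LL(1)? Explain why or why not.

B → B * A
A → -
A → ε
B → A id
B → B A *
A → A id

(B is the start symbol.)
A grammar is LL(1) if for each non-terminal N with multiple productions, the predict sets of those productions are pairwise disjoint, where PREDICT(N → α) = (FIRST(α) \ {ε}) ∪ (FOLLOW(N) if α ⇒* ε).

Relevant sets:
  FIRST(B) = { '-', 'id' }
  FIRST(A) = { '-', 'id', ε }
  FOLLOW(A) = { $, '*', '-', 'id' }

For B:
  PREDICT(B → B '*' A) = { '-', 'id' }
  PREDICT(B → A id) = { '-', 'id' }
  PREDICT(B → B A '*') = { '-', 'id' }
For A:
  PREDICT(A → '-') = { '-' }
  PREDICT(A → ε) = { $, '*', '-', 'id' }
  PREDICT(A → A id) = { '-', 'id' }

Conflict found: Predict set conflict for B: { '-', 'id' }
The grammar is NOT LL(1).

Answer: No. Predict set conflict for B: { '-', 'id' }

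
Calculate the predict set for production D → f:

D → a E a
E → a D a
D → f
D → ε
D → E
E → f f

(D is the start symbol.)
PREDICT(D → f) = (FIRST(RHS) \ {ε}) ∪ (FOLLOW(D) if ε ∈ FIRST(RHS), i.e. RHS ⇒* ε)
FIRST(f) = { 'f' }
ε ∉ FIRST(f), so FOLLOW(D) is not added.
PREDICT(D → f) = { 'f' }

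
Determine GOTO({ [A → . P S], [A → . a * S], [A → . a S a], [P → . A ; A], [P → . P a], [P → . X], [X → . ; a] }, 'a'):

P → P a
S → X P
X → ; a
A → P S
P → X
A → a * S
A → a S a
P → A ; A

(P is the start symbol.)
GOTO(I, 'a') = CLOSURE({ [A → αX.β] : [A → α.Xβ] ∈ I, X = 'a' })

Items with dot before 'a', with the dot advanced:
  [A → . a * S] → [A → a . * S]
  [A → . a S a] → [A → a . S a]
Closure of the advanced items:
  [A → a . S a] has the dot before S: add [S → . X P]
  [S → . X P] has the dot before X: add [X → . ; a]

GOTO = { [A → a . * S], [A → a . S a], [S → . X P], [X → . ; a] }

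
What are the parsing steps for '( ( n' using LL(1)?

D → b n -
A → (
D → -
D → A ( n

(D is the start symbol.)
LL(1) parsing maintains a stack (initially the start symbol over $) and the input. At each step: if the stack top is a terminal, match it against the current input token; if it is a non-terminal N, replace it with the RHS of M[N, lookahead] (the unique production whose predict set contains the lookahead).

Stack is shown with the top on the left.

Stack    Input    Action
------------------------
D $      ( ( n $  output D → A ( n
A ( n $  ( ( n $  output A → (
( ( n $  ( ( n $  match '('
( n $    ( n $    match '('
n $      n $      match 'n'
$        $        accept

The string is accepted.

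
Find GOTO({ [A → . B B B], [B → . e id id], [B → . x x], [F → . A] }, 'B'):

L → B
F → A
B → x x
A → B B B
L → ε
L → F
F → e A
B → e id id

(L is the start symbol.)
GOTO(I, 'B') = CLOSURE({ [A → αX.β] : [A → α.Xβ] ∈ I, X = 'B' })

Items with dot before 'B', with the dot advanced:
  [A → . B B B] → [A → B . B B]
Closure of the advanced items:
  [A → B . B B] has the dot before B: add [B → . x x], [B → . e id id]

GOTO = { [A → B . B B], [B → . e id id], [B → . x x] }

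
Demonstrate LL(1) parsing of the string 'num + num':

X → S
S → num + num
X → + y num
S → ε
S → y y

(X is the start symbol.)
LL(1) parsing maintains a stack (initially the start symbol over $) and the input. At each step: if the stack top is a terminal, match it against the current input token; if it is a non-terminal N, replace it with the RHS of M[N, lookahead] (the unique production whose predict set contains the lookahead).

Stack is shown with the top on the left.

Stack        Input        Action
--------------------------------
X $          num + num $  output X → S
S $          num + num $  output S → num + num
num + num $  num + num $  match 'num'
+ num $      + num $      match '+'
num $        num $        match 'num'
$            $            accept

The string is accepted.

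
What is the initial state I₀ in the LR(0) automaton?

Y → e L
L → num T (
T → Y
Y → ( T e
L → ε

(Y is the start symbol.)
{ [Y → . ( T e], [Y → . e L], [Y' → . Y] }

First, augment the grammar with Y' → Y
I₀ = CLOSURE({ [Y' → . Y] }):
  [Y' → . Y] has the dot before Y: add [Y → . e L], [Y → . ( T e]
No further items can be added.

I₀ = { [Y → . ( T e], [Y → . e L], [Y' → . Y] }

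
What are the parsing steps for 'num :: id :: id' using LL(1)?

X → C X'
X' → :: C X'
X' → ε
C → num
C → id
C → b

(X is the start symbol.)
LL(1) parsing maintains a stack (initially the start symbol over $) and the input. At each step: if the stack top is a terminal, match it against the current input token; if it is a non-terminal N, replace it with the RHS of M[N, lookahead] (the unique production whose predict set contains the lookahead).

Stack is shown with the top on the left.

Stack      Input              Action
------------------------------------
X $        num :: id :: id $  output X → C X'
C X' $     num :: id :: id $  output C → num
num X' $   num :: id :: id $  match 'num'
X' $       :: id :: id $      output X' → :: C X'
:: C X' $  :: id :: id $      match '::'
C X' $     id :: id $         output C → id
id X' $    id :: id $         match 'id'
X' $       :: id $            output X' → :: C X'
:: C X' $  :: id $            match '::'
C X' $     id $               output C → id
id X' $    id $               match 'id'
X' $       $                  output X' → ε
$          $                  accept

The string is accepted.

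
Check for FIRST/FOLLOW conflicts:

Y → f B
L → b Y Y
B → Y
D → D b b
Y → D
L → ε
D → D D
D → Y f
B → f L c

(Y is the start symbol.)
No FIRST/FOLLOW conflicts.

Nullable non-terminals: L.

L: nullable alternative(s) L → ε; FOLLOW(L) = { 'c' }
  L → b Y Y: FIRST \ {ε} = { 'b' } — disjoint from FOLLOW(L)
  L → ε: FIRST \ {ε} = { } — this is the only nullable alternative, skip

B, D, Y have no nullable alternative, so no FIRST/FOLLOW check is needed there.

No FIRST/FOLLOW conflicts found.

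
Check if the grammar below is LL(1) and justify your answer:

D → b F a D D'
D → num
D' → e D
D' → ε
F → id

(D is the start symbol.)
A grammar is LL(1) if for each non-terminal N with multiple productions, the predict sets of those productions are pairwise disjoint, where PREDICT(N → α) = (FIRST(α) \ {ε}) ∪ (FOLLOW(N) if α ⇒* ε).

Relevant sets:
  FOLLOW(D') = { $, 'e' }

For D:
  PREDICT(D → b F a D D') = { 'b' }
  PREDICT(D → num) = { 'num' }
For D':
  PREDICT(D' → e D) = { 'e' }
  PREDICT(D' → ε) = { $, 'e' }
F has a single production, so nothing to check there.

Conflict found: Predict set conflict for D': { 'e' }
The grammar is NOT LL(1).

Answer: No. Predict set conflict for D': { 'e' }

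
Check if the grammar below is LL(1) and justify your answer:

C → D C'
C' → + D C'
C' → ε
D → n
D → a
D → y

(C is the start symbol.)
Yes, the grammar is LL(1).

Relevant sets:
  FOLLOW(C') = { $ }

For C':
  PREDICT(C' → '+' D C') = { '+' }
  PREDICT(C' → ε) = { $ }
For D:
  PREDICT(D → n) = { 'n' }
  PREDICT(D → a) = { 'a' }
  PREDICT(D → y) = { 'y' }
C has a single production, so nothing to check there.

All predict sets are disjoint. The grammar IS LL(1).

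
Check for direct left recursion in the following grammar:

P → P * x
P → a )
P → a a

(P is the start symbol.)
Yes, P is left-recursive

Direct left recursion occurs when N → N α for some non-terminal N (the right-hand side begins with the left-hand side itself).

P → P * x: LEFT RECURSIVE (starts with P)
P → a ): starts with a
P → a a: starts with a

The grammar has direct left recursion on: P.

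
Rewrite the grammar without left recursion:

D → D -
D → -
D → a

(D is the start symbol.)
D → - D'
D → a D'
D' → - D'
D' → ε

D is directly left-recursive. The standard transformation for
  A → A α₁ | ... | A α_m | β₁ | ... | β_n
is
  A  → β₁ A' | ... | β_n A'
  A' → α₁ A' | ... | α_m A' | ε

D → - becomes D → - D'
D → a becomes D → a D'
D → D - becomes D' → - D'
Add D' → ε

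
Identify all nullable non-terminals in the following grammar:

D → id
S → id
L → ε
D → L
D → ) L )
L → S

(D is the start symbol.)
{ 'D', 'L' }

ε-productions: L → ε
So L is immediately nullable.
D → L: every symbol on the right is nullable, so D is nullable too.
No further non-terminal can be added: every production for the remaining non-terminals contains a terminal or a non-nullable non-terminal.
Nullable = { 'D', 'L' }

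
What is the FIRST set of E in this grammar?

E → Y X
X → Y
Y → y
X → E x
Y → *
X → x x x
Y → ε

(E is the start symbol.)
FIRST sets of the other non-terminals involved (by the same procedure, iterated to a fixed point):
  FIRST(Y) = { '*', 'y', ε }
  FIRST(X) = { '*', 'x', 'y', ε }

From E → Y X:
  - Y is a non-terminal: add FIRST(Y) \ {ε} = { '*', 'y' }
    Y is nullable, so continue to the next symbol
  - X is a non-terminal: add FIRST(X) \ {ε} = { '*', 'x', 'y' }
    X is nullable and nothing follows, so the whole right-hand side can vanish: ε ∈ FIRST(E)

Collecting: FIRST(E) = { '*', 'x', 'y', ε }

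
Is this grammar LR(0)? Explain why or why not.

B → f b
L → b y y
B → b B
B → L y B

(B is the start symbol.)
Yes, the grammar is LR(0)

Augment with B' → B and build the canonical LR(0) collection (I0 = CLOSURE({[B' → . B]}), then GOTO on every symbol after a dot until no new states appear). It has 11 states:
  I0: { [B → . L y B], [B → . b B], [B → . f b], [B' → . B], [L → . b y y] }  — shift
  I1: { [B' → B .] }  — accept
  I2: { [B → L . y B] }  — shift
  I3: { [B → . L y B], [B → . b B], [B → . f b], [B → b . B], [L → . b y y], [L → b . y y] }  — shift
  I4: { [B → f . b] }  — shift
  I5: { [B → f b .] }  — reduce
  I6: { [B → b B .] }  — reduce
  I7: { [L → b y . y] }  — shift
  I8: { [L → b y y .] }  — reduce
  I9: { [B → . L y B], [B → . b B], [B → . f b], [B → L y . B], [L → . b y y] }  — shift
  I10: { [B → L y B .] }  — reduce

Every state is either a pure shift/goto state or contains exactly one complete item and nothing to shift — no conflicts. The grammar is LR(0).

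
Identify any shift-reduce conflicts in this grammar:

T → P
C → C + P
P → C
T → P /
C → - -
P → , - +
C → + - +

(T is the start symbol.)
Augment with T' → T and build the canonical LR(0) collection (I0 = CLOSURE({[T' → . T]}), then GOTO on every symbol after a dot until no new states appear). It has 15 states:
  I0: { [C → . + - +], [C → . - -], [C → . C + P], [P → . , - +], [P → . C], [T → . P /], [T → . P], [T' → . T] }  — shift
  I1: { [C → + . - +] }  — shift
  I2: { [P → , . - +] }  — shift
  I3: { [C → - . -] }  — shift
  I4: { [C → C . + P], [P → C .] }  — shift, reduce
  I5: { [T → P . /], [T → P .] }  — shift, reduce
  I6: { [T' → T .] }  — accept
  I7: { [T → P / .] }  — reduce
  I8: { [C → . + - +], [C → . - -], [C → . C + P], [C → C + . P], [P → . , - +], [P → . C] }  — shift
  I9: { [C → C + P .] }  — reduce
  I10: { [C → - - .] }  — reduce
  I11: { [P → , - . +] }  — shift
  I12: { [P → , - + .] }  — reduce
  I13: { [C → + - . +] }  — shift
  I14: { [C → + - + .] }  — reduce

I4 contains reduce item [P → C .] and shift item [C → C . + P] — shift-reduce conflict.
I5 contains reduce item [T → P .] and shift item [T → P . /] — shift-reduce conflict.

Answer: Yes — I4: [P → C .] vs [C → C . + P]; I5: [T → P .] vs [T → P . /]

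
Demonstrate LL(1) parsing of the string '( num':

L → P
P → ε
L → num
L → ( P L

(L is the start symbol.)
LL(1) parsing maintains a stack (initially the start symbol over $) and the input. At each step: if the stack top is a terminal, match it against the current input token; if it is a non-terminal N, replace it with the RHS of M[N, lookahead] (the unique production whose predict set contains the lookahead).

Stack is shown with the top on the left.

Stack    Input    Action
------------------------
L $      ( num $  output L → ( P L
( P L $  ( num $  match '('
P L $    num $    output P → ε
L $      num $    output L → num
num $    num $    match 'num'
$        $        accept

The string is accepted.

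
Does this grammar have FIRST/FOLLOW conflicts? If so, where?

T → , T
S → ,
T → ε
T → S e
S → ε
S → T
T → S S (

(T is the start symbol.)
A FIRST/FOLLOW conflict occurs when a non-terminal N has a nullable alternative N → β (β ⇒* ε) and another alternative N → α with FIRST(α) ∩ FOLLOW(N) ≠ ∅: on such a lookahead the parser cannot decide between expanding α and letting N vanish via β.

Nullable non-terminals: S, T.
FIRST sets used below: FIRST(T) = { '(', ',', 'e', ε }, FIRST(S) = { '(', ',', 'e', ε }

S: nullable alternative(s) S → ε, S → T; FOLLOW(S) = { '(', ',', 'e' }
  S → ,: FIRST \ {ε} = { ',' } — overlaps FOLLOW(S) on { ',' }: CONFLICT
  S → ε: FIRST \ {ε} = { } — disjoint from FOLLOW(S)
  S → T: FIRST \ {ε} = { '(', ',', 'e' } — overlaps FOLLOW(S) on { '(', ',', 'e' }: CONFLICT

T: nullable alternative(s) T → ε; FOLLOW(T) = { $, '(', ',', 'e' }
  T → , T: FIRST \ {ε} = { ',' } — overlaps FOLLOW(T) on { ',' }: CONFLICT
  T → ε: FIRST \ {ε} = { } — this is the only nullable alternative, skip
  T → S e: FIRST \ {ε} = { '(', ',', 'e' } — overlaps FOLLOW(T) on { '(', ',', 'e' }: CONFLICT
  T → S S (: FIRST \ {ε} = { '(', ',', 'e' } — overlaps FOLLOW(T) on { '(', ',', 'e' }: CONFLICT

So the grammar has 5 FIRST/FOLLOW conflicts (marked CONFLICT above).

Answer: Yes. T → ',' T with FOLLOW(T) on { ',' }; T → S e with FOLLOW(T) on { '(', ',', 'e' }; T → S S '(' with FOLLOW(T) on { '(', ',', 'e' }; S → ',' with FOLLOW(S) on { ',' }; S → T with FOLLOW(S) on { '(', ',', 'e' }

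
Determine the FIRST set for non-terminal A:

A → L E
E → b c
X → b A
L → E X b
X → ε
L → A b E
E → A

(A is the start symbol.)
{ 'b' }

To compute FIRST(A), examine every production with A on the left-hand side, reading each right-hand side left to right until a non-nullable symbol is reached.

FIRST sets of the other non-terminals involved (by the same procedure, iterated to a fixed point):
  FIRST(L) = { 'b' }

From A → L E:
  - L is a non-terminal: add FIRST(L) \ {ε} = { 'b' }
    L is not nullable, so stop

Collecting: FIRST(A) = { 'b' }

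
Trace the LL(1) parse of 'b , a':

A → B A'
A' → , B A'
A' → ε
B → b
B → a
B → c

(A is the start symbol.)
Stack is shown with the top on the left.

Stack     Input    Action
-------------------------
A $       b , a $  output A → B A'
B A' $    b , a $  output B → b
b A' $    b , a $  match 'b'
A' $      , a $    output A' → , B A'
, B A' $  , a $    match ','
B A' $    a $      output B → a
a A' $    a $      match 'a'
A' $      $        output A' → ε
$         $        accept

The string is accepted.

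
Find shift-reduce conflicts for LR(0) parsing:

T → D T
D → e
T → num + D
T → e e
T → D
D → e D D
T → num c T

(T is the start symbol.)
Yes — I1: [T → D .] vs [D → . e]; I3: [D → e .] vs [D → . e]; I9: [D → e .] vs [D → . e]; I12: [D → e .] vs [D → . e]

A shift-reduce conflict occurs when an LR(0) state has both:
  - a complete (reduce) item [A → α .] (dot at the end), and
  - a shift item [B → β . c γ] (dot before a terminal).

Augment with T' → T and build the canonical LR(0) collection (I0 = CLOSURE({[T' → . T]}), then GOTO on every symbol after a dot until no new states appear). It has 14 states:
  I0: { [D → . e D D], [D → . e], [T → . D T], [T → . D], [T → . e e], [T → . num + D], [T → . num c T], [T' → . T] }  — shift
  I1: { [D → . e D D], [D → . e], [T → . D T], [T → . D], [T → . e e], [T → . num + D], [T → . num c T], [T → D . T], [T → D .] }  — shift, reduce
  I2: { [T' → T .] }  — accept
  I3: { [D → . e D D], [D → . e], [D → e . D D], [D → e .], [T → e . e] }  — shift, reduce
  I4: { [T → num . + D], [T → num . c T] }  — shift
  I5: { [D → . e D D], [D → . e], [T → num + . D] }  — shift
  I6: { [D → . e D D], [D → . e], [T → . D T], [T → . D], [T → . e e], [T → . num + D], [T → . num c T], [T → num c . T] }  — shift
  I7: { [T → num c T .] }  — reduce
  I8: { [T → num + D .] }  — reduce
  I9: { [D → . e D D], [D → . e], [D → e . D D], [D → e .] }  — shift, reduce
  I10: { [D → . e D D], [D → . e], [D → e D . D] }  — shift
  I11: { [D → e D D .] }  — reduce
  I12: { [D → . e D D], [D → . e], [D → e . D D], [D → e .], [T → e e .] }  — shift, 2 reduces
  I13: { [T → D T .] }  — reduce

I1 contains reduce item [T → D .] and shift items [D → . e], [D → . e D D], [T → . e e], [T → . num + D], [T → . num c T] — shift-reduce conflict.
I3 contains reduce item [D → e .] and shift items [D → . e], [D → . e D D], [T → e . e] — shift-reduce conflict.
I9 contains reduce item [D → e .] and shift items [D → . e], [D → . e D D] — shift-reduce conflict.
I12 contains reduce items [D → e .], [T → e e .] and shift items [D → . e], [D → . e D D] — shift-reduce conflict.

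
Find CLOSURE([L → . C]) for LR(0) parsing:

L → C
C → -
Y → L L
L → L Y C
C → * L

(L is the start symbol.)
To compute CLOSURE, for each item [A → α.Bβ] where B is a non-terminal, add [B → .γ] for all productions B → γ; repeat for the newly added items until nothing changes.

Start with: [L → . C]
  [L → . C] has the dot before C: add [C → . -], [C → . * L]
No further items can be added.

CLOSURE = { [C → . * L], [C → . -], [L → . C] }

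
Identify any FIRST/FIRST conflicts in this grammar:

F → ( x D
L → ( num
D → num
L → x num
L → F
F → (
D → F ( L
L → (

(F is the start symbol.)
Yes. F → '(' x D / F → '(' on { '(' }; L → '(' num / L → F on { '(' }; L → '(' num / L → '(' on { '(' }; L → F / L → '(' on { '(' }

A FIRST/FIRST conflict occurs when two productions N → α and N → β for the same non-terminal have FIRST(α) ∩ FIRST(β) ≠ ∅ (with ε ∈ FIRST of a nullable right-hand side, so two nullable alternatives also conflict).

FIRST sets of the non-terminals at (or reachable through a nullable prefix from) the front of some alternative:
  FIRST(F) = { '(' }

Productions for F:
  F → ( x D: FIRST = { '(' }
  F → (: FIRST = { '(' }
Productions for L:
  L → ( num: FIRST = { '(' }
  L → x num: FIRST = { 'x' }
  L → F: FIRST = { '(' }
  L → (: FIRST = { '(' }
Productions for D:
  D → num: FIRST = { 'num' }
  D → F ( L: FIRST = { '(' }

Conflict for F: F → ( x D and F → (
  Overlap: { '(' }
Conflict for L: L → ( num and L → F
  Overlap: { '(' }
Conflict for L: L → ( num and L → (
  Overlap: { '(' }
Conflict for L: L → F and L → (
  Overlap: { '(' }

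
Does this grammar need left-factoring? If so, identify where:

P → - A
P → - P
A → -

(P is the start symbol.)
Yes, P has productions with common prefix '-'

Left-factoring is needed when two productions for the same non-terminal
share a common prefix on the right-hand side.

Productions for P:
  P → - A
  P → - P

Found common prefix '-' in productions for P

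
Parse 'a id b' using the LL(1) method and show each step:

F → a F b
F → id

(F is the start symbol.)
LL(1) parsing maintains a stack (initially the start symbol over $) and the input. At each step: if the stack top is a terminal, match it against the current input token; if it is a non-terminal N, replace it with the RHS of M[N, lookahead] (the unique production whose predict set contains the lookahead).

Stack is shown with the top on the left.

Stack    Input     Action
-------------------------
F $      a id b $  output F → a F b
a F b $  a id b $  match 'a'
F b $    id b $    output F → id
id b $   id b $    match 'id'
b $      b $       match 'b'
$        $         accept

The string is accepted.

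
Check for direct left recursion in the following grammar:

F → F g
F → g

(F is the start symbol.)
Yes, F is left-recursive

Direct left recursion occurs when N → N α for some non-terminal N (the right-hand side begins with the left-hand side itself).

F → F g: LEFT RECURSIVE (starts with F)
F → g: starts with g

The grammar has direct left recursion on: F.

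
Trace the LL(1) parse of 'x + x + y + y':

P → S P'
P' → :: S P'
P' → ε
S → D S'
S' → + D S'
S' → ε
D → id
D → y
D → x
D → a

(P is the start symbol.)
LL(1) parsing maintains a stack (initially the start symbol over $) and the input. At each step: if the stack top is a terminal, match it against the current input token; if it is a non-terminal N, replace it with the RHS of M[N, lookahead] (the unique production whose predict set contains the lookahead).

Stack is shown with the top on the left.

Stack        Input            Action
------------------------------------
P $          x + x + y + y $  output P → S P'
S P' $       x + x + y + y $  output S → D S'
D S' P' $    x + x + y + y $  output D → x
x S' P' $    x + x + y + y $  match 'x'
S' P' $      + x + y + y $    output S' → + D S'
+ D S' P' $  + x + y + y $    match '+'
D S' P' $    x + y + y $      output D → x
x S' P' $    x + y + y $      match 'x'
S' P' $      + y + y $        output S' → + D S'
+ D S' P' $  + y + y $        match '+'
D S' P' $    y + y $          output D → y
y S' P' $    y + y $          match 'y'
S' P' $      + y $            output S' → + D S'
+ D S' P' $  + y $            match '+'
D S' P' $    y $              output D → y
y S' P' $    y $              match 'y'
S' P' $      $                output S' → ε
P' $         $                output P' → ε
$            $                accept

The string is accepted.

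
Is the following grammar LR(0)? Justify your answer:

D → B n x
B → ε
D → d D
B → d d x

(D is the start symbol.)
A grammar is LR(0) if no state in the canonical LR(0) collection has:
  - both a shift item (dot before a terminal) and a complete item (shift-reduce conflict), or
  - two or more complete items (reduce-reduce conflict; the accept item [D' → D .] counts as a complete item here).

Augment with D' → D and build the canonical LR(0) collection (I0 = CLOSURE({[D' → . D]}), then GOTO on every symbol after a dot until no new states appear). It has 9 states:
  I0: { [B → . d d x], [B → .], [D → . B n x], [D → . d D], [D' → . D] }  — shift, reduce
  I1: { [D → B . n x] }  — shift
  I2: { [D' → D .] }  — accept
  I3: { [B → . d d x], [B → .], [B → d . d x], [D → . B n x], [D → . d D], [D → d . D] }  — shift, reduce
  I4: { [D → d D .] }  — reduce
  I5: { [B → . d d x], [B → .], [B → d . d x], [B → d d . x], [D → . B n x], [D → . d D], [D → d . D] }  — shift, reduce
  I6: { [B → d d x .] }  — reduce
  I7: { [D → B n . x] }  — shift
  I8: { [D → B n x .] }  — reduce

Conflict in state I0:
  Shift-reduce conflict between [B → .] and [B → . d d x]
So the grammar is NOT LR(0).

Answer: No. Shift-reduce conflict between [B → .] and [B → . d d x]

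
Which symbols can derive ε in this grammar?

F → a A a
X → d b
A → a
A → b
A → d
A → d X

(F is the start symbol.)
None

There are no ε-productions, so no non-terminal can derive ε.
No non-terminals are nullable.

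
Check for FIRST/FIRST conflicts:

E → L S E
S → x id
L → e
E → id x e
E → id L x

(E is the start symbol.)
Yes. E → id x e / E → id L x on { 'id' }

FIRST sets of the non-terminals at (or reachable through a nullable prefix from) the front of some alternative:
  FIRST(L) = { 'e' }

Productions for E:
  E → L S E: FIRST = { 'e' }
  E → id x e: FIRST = { 'id' }
  E → id L x: FIRST = { 'id' }
S, L have only one production, so no FIRST/FIRST conflict is possible there.

Conflict for E: E → id x e and E → id L x
  Overlap: { 'id' }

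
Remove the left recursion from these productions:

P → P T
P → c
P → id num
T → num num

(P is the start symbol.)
P → c P'
P → id num P'
P' → T P'
P' → ε
T → num num

P is directly left-recursive. The standard transformation for
  A → A α₁ | ... | A α_m | β₁ | ... | β_n
is
  A  → β₁ A' | ... | β_n A'
  A' → α₁ A' | ... | α_m A' | ε

P → c becomes P → c P'
P → id num becomes P → id num P'
P → P T becomes P' → T P'
Add P' → ε

Productions for other non-terminals are unchanged:
  T → num num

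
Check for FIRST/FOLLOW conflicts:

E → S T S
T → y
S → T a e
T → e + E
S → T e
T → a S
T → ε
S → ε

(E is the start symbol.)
Nullable non-terminals: E, S, T.
FIRST sets used below: FIRST(T) = { 'a', 'e', 'y', ε }
E has a nullable alternative but only one production, so nothing to check.

S: nullable alternative(s) S → ε; FOLLOW(S) = { $, 'a', 'e', 'y' }
  S → T a e: FIRST \ {ε} = { 'a', 'e', 'y' } — overlaps FOLLOW(S) on { 'a', 'e', 'y' }: CONFLICT
  S → T e: FIRST \ {ε} = { 'a', 'e', 'y' } — overlaps FOLLOW(S) on { 'a', 'e', 'y' }: CONFLICT
  S → ε: FIRST \ {ε} = { } — this is the only nullable alternative, skip

T: nullable alternative(s) T → ε; FOLLOW(T) = { $, 'a', 'e', 'y' }
  T → y: FIRST \ {ε} = { 'y' } — overlaps FOLLOW(T) on { 'y' }: CONFLICT
  T → e + E: FIRST \ {ε} = { 'e' } — overlaps FOLLOW(T) on { 'e' }: CONFLICT
  T → a S: FIRST \ {ε} = { 'a' } — overlaps FOLLOW(T) on { 'a' }: CONFLICT
  T → ε: FIRST \ {ε} = { } — this is the only nullable alternative, skip

So the grammar has 5 FIRST/FOLLOW conflicts (marked CONFLICT above).

Answer: Yes. T → y with FOLLOW(T) on { 'y' }; T → e '+' E with FOLLOW(T) on { 'e' }; T → a S with FOLLOW(T) on { 'a' }; S → T a e with FOLLOW(S) on { 'a', 'e', 'y' }; S → T e with FOLLOW(S) on { 'a', 'e', 'y' }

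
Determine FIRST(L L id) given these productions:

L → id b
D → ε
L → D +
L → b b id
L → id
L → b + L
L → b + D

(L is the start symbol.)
{ '+', 'b', 'id' }

FIRST sets of the non-terminals involved (from the grammar, by fixed-point iteration):
  FIRST(L) = { '+', 'b', 'id' }

To compute FIRST(L L id), process the symbols left to right:
Symbol L is a non-terminal. Add FIRST(L) \ {ε} = { '+', 'b', 'id' }
L is not nullable (ε ∉ FIRST(L)), so stop here.
FIRST(L L id) = { '+', 'b', 'id' }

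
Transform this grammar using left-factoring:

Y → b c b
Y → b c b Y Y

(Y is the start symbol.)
Y → b c b Y'
Y' → ε
Y' → Y Y

Left-factoring transforms A → αβ₁ | αβ₂ into A → αA' and A' → β₁ | β₂
(α is the longest common prefix among the alternatives). Repeat until
no nonterminal has two alternatives with a common prefix.

Round 1: Y has alternatives sharing prefix 'b c b'. Introduce Y': Y → b c b Y'
  Add: Y' → ε
  Add: Y' → Y Y

No remaining common prefixes — done.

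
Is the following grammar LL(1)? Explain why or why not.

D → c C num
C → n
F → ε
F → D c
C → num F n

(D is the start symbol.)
Yes, the grammar is LL(1).

A grammar is LL(1) if for each non-terminal N with multiple productions, the predict sets of those productions are pairwise disjoint, where PREDICT(N → α) = (FIRST(α) \ {ε}) ∪ (FOLLOW(N) if α ⇒* ε).

Relevant sets:
  FIRST(D) = { 'c' }
  FOLLOW(F) = { 'n' }

For C:
  PREDICT(C → n) = { 'n' }
  PREDICT(C → num F n) = { 'num' }
For F:
  PREDICT(F → ε) = { 'n' }
  PREDICT(F → D c) = { 'c' }
D has a single production, so nothing to check there.

All predict sets are disjoint. The grammar IS LL(1).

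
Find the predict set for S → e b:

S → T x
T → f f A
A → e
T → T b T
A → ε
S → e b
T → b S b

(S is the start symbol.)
PREDICT(S → e b) = (FIRST(RHS) \ {ε}) ∪ (FOLLOW(S) if ε ∈ FIRST(RHS), i.e. RHS ⇒* ε)
FIRST(e b) = { 'e' }
ε ∉ FIRST(e b), so FOLLOW(S) is not added.
PREDICT(S → e b) = { 'e' }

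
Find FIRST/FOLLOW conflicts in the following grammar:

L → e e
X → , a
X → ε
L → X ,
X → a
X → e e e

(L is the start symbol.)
Yes. X → ',' a with FOLLOW(X) on { ',' }

Nullable non-terminals: X.

X: nullable alternative(s) X → ε; FOLLOW(X) = { ',' }
  X → , a: FIRST \ {ε} = { ',' } — overlaps FOLLOW(X) on { ',' }: CONFLICT
  X → ε: FIRST \ {ε} = { } — this is the only nullable alternative, skip
  X → a: FIRST \ {ε} = { 'a' } — disjoint from FOLLOW(X)
  X → e e e: FIRST \ {ε} = { 'e' } — disjoint from FOLLOW(X)

L has no nullable alternative, so no FIRST/FOLLOW check is needed there.

So the grammar has 1 FIRST/FOLLOW conflict (marked CONFLICT above).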